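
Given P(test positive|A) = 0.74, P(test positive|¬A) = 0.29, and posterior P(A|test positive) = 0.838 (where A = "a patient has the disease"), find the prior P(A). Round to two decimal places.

In odds form, posterior odds = prior odds × likelihood ratio, so prior odds = posterior odds ÷ LR.
Posterior odds = 0.838/(1−0.838) = 5.1728. LR = 0.74/0.29 = 2.5517.
Prior odds = 5.1728/2.5517 = 2.0272, so P(A) = 2.0272/(1+2.0272) ≈ 0.67.

P(A) = 0.67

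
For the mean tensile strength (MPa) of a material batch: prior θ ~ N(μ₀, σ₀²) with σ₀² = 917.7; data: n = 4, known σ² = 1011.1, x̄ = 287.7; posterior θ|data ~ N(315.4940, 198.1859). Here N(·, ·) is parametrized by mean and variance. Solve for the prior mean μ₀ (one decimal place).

μ₀ = 416.4

With known observation variance, the Normal–Normal posterior has precision τ_n = τ₀ + n/σ² and mean μ_n = (τ₀μ₀ + (n/σ²)x̄)/τ_n.
Here τ₀ = 1/917.7 = 0.001090 and τ_data = 4/1011.1 = 0.003956, so τ_n = 0.005046.
Rearranging for μ₀: μ₀ = (μ_n·τ_n − τ_data·x̄)/τ₀ = (315.4940·0.005046 − 0.003956·287.7) / 0.001090 = 0.453842/0.001090 ≈ 416.4.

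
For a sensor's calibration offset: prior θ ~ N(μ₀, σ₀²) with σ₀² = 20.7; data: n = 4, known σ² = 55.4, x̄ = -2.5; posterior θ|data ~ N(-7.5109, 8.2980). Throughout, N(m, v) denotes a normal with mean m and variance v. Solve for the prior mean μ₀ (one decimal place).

μ₀ = -15.0

The posterior mean is a precision-weighted average: μ_n = (τ₀μ₀ + τ_data·x̄)/(τ₀+τ_data), with τ₀=1/σ₀² and τ_data=n/σ².
Here τ₀ = 1/20.7 = 0.048309 and τ_data = 4/55.4 = 0.072202, so τ_n = 0.120511.
Rearranging for μ₀: μ₀ = (μ_n·τ_n − τ_data·x̄)/τ₀ = (-7.5109·0.120511 − 0.072202·-2.5) / 0.048309 = -0.724641/0.048309 ≈ -15.0.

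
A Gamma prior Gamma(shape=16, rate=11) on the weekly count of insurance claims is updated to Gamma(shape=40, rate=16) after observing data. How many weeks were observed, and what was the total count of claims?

Gamma–Poisson conjugacy: posterior shape = α + Σxᵢ, posterior rate = β + n.
Matching: Σxᵢ = 40 − 16 = 24 and n = 16 − 11 = 5.

n = 5 weeks with total 24 claims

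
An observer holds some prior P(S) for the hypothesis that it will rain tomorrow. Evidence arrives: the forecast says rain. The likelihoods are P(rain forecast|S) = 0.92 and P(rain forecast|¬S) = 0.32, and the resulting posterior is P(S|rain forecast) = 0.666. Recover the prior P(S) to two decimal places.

P(S) = 0.41

In odds form, posterior odds = prior odds × likelihood ratio, so prior odds = posterior odds ÷ LR.
Posterior odds = 0.666/(1−0.666) = 1.9940. LR = 0.92/0.32 = 2.8750.
Prior odds = 1.9940/2.8750 = 0.6936, so P(S) = 0.6936/(1+0.6936) ≈ 0.41.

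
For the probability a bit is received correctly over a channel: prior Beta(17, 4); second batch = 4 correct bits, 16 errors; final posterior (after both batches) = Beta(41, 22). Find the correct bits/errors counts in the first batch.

Sequential conjugate updates are equivalent to a single update on the pooled data, so total successes = posterior α − prior α and total failures = posterior β − prior β.
Total across both batches: 41−17=24 correct bits, 22−4=18 errors.
Subtract the second batch: 24−4=20 correct bits and 18−16=2 errors.

20 correct bits and 2 errors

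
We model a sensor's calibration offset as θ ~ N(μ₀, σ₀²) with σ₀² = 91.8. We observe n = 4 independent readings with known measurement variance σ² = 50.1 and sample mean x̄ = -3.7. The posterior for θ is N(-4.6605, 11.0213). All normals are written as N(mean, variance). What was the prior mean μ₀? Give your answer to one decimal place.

μ₀ = -11.7

The posterior mean is a precision-weighted average: μ_n = (τ₀μ₀ + τ_data·x̄)/(τ₀+τ_data), with τ₀=1/σ₀² and τ_data=n/σ².
Here τ₀ = 1/91.8 = 0.010893 and τ_data = 4/50.1 = 0.079840, so τ_n = 0.090733.
Rearranging for μ₀: μ₀ = (μ_n·τ_n − τ_data·x̄)/τ₀ = (-4.6605·0.090733 − 0.079840·-3.7) / 0.010893 = -0.127453/0.010893 ≈ -11.7.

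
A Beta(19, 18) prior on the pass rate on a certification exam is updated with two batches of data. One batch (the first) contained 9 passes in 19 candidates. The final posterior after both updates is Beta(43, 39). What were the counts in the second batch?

Sequential conjugate updates are equivalent to a single update on the pooled data, so total successes = posterior α − prior α and total failures = posterior β − prior β.
Total across both batches: 43−19=24 passes, 39−18=21 failures.
Subtract the first batch: 24−9=15 passes and 21−10=11 failures.

15 passes and 11 failures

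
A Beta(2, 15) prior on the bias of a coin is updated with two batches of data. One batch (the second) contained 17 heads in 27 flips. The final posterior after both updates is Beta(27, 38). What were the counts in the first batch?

Because Beta–binomial updating is additive in the counts, the combined data contributed (α_post−α_prior, β_post−β_prior) successes and failures.
Total across both batches: 27−2=25 heads, 38−15=23 tails.
Subtract the second batch: 25−17=8 heads and 23−10=13 tails.

8 heads and 13 tails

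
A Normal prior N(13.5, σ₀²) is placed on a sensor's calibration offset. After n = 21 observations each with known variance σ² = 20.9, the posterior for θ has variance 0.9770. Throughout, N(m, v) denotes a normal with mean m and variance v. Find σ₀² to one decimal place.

σ₀² = 53.3

For the Normal–Normal model with known σ², precisions add: τ_n = τ₀ + n/σ².
So 1/σ₀² = 1/0.9770 − 21/20.9 = 1.023541 − 1.004785 = 0.018756.
Hence σ₀² = 1/0.018756 ≈ 53.3.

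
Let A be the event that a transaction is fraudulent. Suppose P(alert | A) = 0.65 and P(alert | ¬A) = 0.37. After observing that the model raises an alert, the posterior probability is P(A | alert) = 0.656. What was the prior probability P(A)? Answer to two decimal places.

P(A) = 0.52

Bayes' rule in odds form gives O(A|E) = O(A)·[P(E|A)/P(E|¬A)], hence O(A) = O(A|E)/LR.
Posterior odds = 0.656/(1−0.656) = 1.9070. LR = 0.65/0.37 = 1.7568.
Prior odds = 1.9070/1.7568 = 1.0855, so P(A) = 1.0855/(1+1.0855) ≈ 0.52.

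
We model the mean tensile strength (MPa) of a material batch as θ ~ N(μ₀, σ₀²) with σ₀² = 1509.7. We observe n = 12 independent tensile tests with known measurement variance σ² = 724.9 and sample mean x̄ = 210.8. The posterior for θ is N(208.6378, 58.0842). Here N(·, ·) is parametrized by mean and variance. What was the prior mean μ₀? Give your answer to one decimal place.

μ₀ = 154.6

The posterior mean is a precision-weighted average: μ_n = (τ₀μ₀ + τ_data·x̄)/(τ₀+τ_data), with τ₀=1/σ₀² and τ_data=n/σ².
Here τ₀ = 1/1509.7 = 0.000662 and τ_data = 12/724.9 = 0.016554, so τ_n = 0.017216.
Rearranging for μ₀: μ₀ = (μ_n·τ_n − τ_data·x̄)/τ₀ = (208.6378·0.017216 − 0.016554·210.8) / 0.000662 = 0.102325/0.000662 ≈ 154.6.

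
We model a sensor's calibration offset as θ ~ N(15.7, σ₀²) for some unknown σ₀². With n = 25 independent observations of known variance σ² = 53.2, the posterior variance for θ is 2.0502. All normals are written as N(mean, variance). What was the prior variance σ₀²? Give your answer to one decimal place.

For the Normal–Normal model with known σ², precisions add: τ_n = τ₀ + n/σ².
So 1/σ₀² = 1/2.0502 − 25/53.2 = 0.487757 − 0.469925 = 0.017832.
Hence σ₀² = 1/0.017832 ≈ 56.1.

σ₀² = 56.1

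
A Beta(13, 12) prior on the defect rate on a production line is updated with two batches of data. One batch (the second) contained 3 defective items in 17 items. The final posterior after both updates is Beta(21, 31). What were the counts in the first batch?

5 defective items and 5 good items

Because Beta–binomial updating is additive in the counts, the combined data contributed (α_post−α_prior, β_post−β_prior) successes and failures.
Total across both batches: 21−13=8 defective items, 31−12=19 good items.
Subtract the second batch: 8−3=5 defective items and 19−14=5 good items.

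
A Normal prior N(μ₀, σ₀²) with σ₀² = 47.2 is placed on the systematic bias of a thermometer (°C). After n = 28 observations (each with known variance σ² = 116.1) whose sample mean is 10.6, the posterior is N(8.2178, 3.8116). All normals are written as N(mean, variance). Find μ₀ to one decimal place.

The posterior mean is a precision-weighted average: μ_n = (τ₀μ₀ + τ_data·x̄)/(τ₀+τ_data), with τ₀=1/σ₀² and τ_data=n/σ².
Here τ₀ = 1/47.2 = 0.021186 and τ_data = 28/116.1 = 0.241171, so τ_n = 0.262357.
Rearranging for μ₀: μ₀ = (μ_n·τ_n − τ_data·x̄)/τ₀ = (8.2178·0.262357 − 0.241171·10.6) / 0.021186 = -0.400415/0.021186 ≈ -18.9.

μ₀ = -18.9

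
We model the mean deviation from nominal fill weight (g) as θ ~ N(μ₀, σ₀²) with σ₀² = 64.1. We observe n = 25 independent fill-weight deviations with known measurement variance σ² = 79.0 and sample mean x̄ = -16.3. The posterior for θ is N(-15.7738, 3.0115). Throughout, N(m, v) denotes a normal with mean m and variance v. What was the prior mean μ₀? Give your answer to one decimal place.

μ₀ = -5.1

The posterior mean is a precision-weighted average: μ_n = (τ₀μ₀ + τ_data·x̄)/(τ₀+τ_data), with τ₀=1/σ₀² and τ_data=n/σ².
Here τ₀ = 1/64.1 = 0.015601 and τ_data = 25/79.0 = 0.316456, so τ_n = 0.332057.
Rearranging for μ₀: μ₀ = (μ_n·τ_n − τ_data·x̄)/τ₀ = (-15.7738·0.332057 − 0.316456·-16.3) / 0.015601 = -0.079568/0.015601 ≈ -5.1.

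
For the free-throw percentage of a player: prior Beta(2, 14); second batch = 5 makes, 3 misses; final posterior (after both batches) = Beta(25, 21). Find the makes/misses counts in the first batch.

Because Beta–binomial updating is additive in the counts, the combined data contributed (α_post−α_prior, β_post−β_prior) successes and failures.
Total across both batches: 25−2=23 makes, 21−14=7 misses.
Subtract the second batch: 23−5=18 makes and 7−3=4 misses.

18 makes and 4 misses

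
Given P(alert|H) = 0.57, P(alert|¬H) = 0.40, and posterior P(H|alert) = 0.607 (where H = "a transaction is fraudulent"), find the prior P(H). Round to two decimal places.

In odds form, posterior odds = prior odds × likelihood ratio, so prior odds = posterior odds ÷ LR.
Posterior odds = 0.607/(1−0.607) = 1.5445. LR = 0.57/0.40 = 1.4250.
Prior odds = 1.5445/1.4250 = 1.0839, so P(H) = 1.0839/(1+1.0839) ≈ 0.52.

P(H) = 0.52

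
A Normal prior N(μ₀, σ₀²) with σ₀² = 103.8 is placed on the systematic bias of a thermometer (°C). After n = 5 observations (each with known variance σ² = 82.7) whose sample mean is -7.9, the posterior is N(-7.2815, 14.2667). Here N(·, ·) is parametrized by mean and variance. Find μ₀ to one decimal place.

With known observation variance, the Normal–Normal posterior has precision τ_n = τ₀ + n/σ² and mean μ_n = (τ₀μ₀ + (n/σ²)x̄)/τ_n.
Here τ₀ = 1/103.8 = 0.009634 and τ_data = 5/82.7 = 0.060459, so τ_n = 0.070093.
Rearranging for μ₀: μ₀ = (μ_n·τ_n − τ_data·x̄)/τ₀ = (-7.2815·0.070093 − 0.060459·-7.9) / 0.009634 = -0.032756/0.009634 ≈ -3.4.

μ₀ = -3.4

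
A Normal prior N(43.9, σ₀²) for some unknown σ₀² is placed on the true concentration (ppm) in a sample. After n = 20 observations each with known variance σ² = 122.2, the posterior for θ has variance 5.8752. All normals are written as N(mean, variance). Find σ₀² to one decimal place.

σ₀² = 152.9

For the Normal–Normal model with known σ², precisions add: τ_n = τ₀ + n/σ².
So 1/σ₀² = 1/5.8752 − 20/122.2 = 0.170207 − 0.163666 = 0.006541.
Hence σ₀² = 1/0.006541 ≈ 152.9.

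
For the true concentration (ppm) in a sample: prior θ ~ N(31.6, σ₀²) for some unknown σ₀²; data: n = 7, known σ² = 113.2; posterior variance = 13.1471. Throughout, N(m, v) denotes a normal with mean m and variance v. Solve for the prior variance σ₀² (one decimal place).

σ₀² = 70.3

Posterior precision equals prior precision plus data precision: 1/σ_n² = 1/σ₀² + n/σ².
So 1/σ₀² = 1/13.1471 − 7/113.2 = 0.076062 − 0.061837 = 0.014225.
Hence σ₀² = 1/0.014225 ≈ 70.3.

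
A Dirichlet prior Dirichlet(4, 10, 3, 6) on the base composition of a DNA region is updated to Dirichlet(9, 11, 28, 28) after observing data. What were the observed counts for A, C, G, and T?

counts (5, 1, 25, 22)

For a Dirichlet(α) prior with multinomial counts c, the posterior is Dirichlet(α + c) componentwise.
Counts are posterior − prior componentwise: 9−4=5, 11−10=1, 28−3=25, 28−6=22.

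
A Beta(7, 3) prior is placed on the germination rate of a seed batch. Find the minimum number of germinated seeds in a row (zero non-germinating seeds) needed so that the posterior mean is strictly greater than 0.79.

k = 5

After k germinated seeds and 0 non-germinating seeds the posterior is Beta(7+k, 3), with mean (7+k)/(7+3+k).
Set (7+k)/(10+k) > 0.79 and solve: k > (0.79·10 − 7)/(1 − 0.79) = 4.286.
The smallest integer exceeding 4.286 is 5.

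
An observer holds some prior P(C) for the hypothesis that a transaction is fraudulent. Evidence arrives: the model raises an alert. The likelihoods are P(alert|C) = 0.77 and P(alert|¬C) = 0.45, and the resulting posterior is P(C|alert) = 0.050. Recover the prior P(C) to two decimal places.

Bayes' rule in odds form gives O(C|E) = O(C)·[P(E|C)/P(E|¬C)], hence O(C) = O(C|E)/LR.
Posterior odds = 0.050/(1−0.050) = 0.0526. LR = 0.77/0.45 = 1.7111.
Prior odds = 0.0526/1.7111 = 0.0307, so P(C) = 0.0307/(1+0.0307) ≈ 0.03.

P(C) = 0.03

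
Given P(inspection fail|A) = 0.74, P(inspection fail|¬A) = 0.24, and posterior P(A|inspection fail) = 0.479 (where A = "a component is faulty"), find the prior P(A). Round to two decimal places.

P(A) = 0.23

Bayes' rule in odds form gives O(A|E) = O(A)·[P(E|A)/P(E|¬A)], hence O(A) = O(A|E)/LR.
Posterior odds = 0.479/(1−0.479) = 0.9194. LR = 0.74/0.24 = 3.0833.
Prior odds = 0.9194/3.0833 = 0.2982, so P(A) = 0.2982/(1+0.2982) ≈ 0.23.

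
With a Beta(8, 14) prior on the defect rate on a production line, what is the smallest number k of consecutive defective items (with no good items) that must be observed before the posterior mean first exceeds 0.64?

After k defective items and 0 good items the posterior is Beta(8+k, 14), with mean (8+k)/(8+14+k).
Set (8+k)/(22+k) > 0.64 and solve: k > (0.64·22 − 8)/(1 − 0.64) = 16.889.
The smallest integer exceeding 16.889 is 17, and checking k=17: (25)/(39) = 0.6410 > 0.64.

k = 17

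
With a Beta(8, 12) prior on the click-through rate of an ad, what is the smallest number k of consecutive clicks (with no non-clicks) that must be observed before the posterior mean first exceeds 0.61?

After k clicks and 0 non-clicks the posterior is Beta(8+k, 12), with mean (8+k)/(8+12+k).
Set (8+k)/(20+k) > 0.61 and solve: k > (0.61·20 − 8)/(1 − 0.61) = 10.769.
The smallest integer exceeding 10.769 is 11.

k = 11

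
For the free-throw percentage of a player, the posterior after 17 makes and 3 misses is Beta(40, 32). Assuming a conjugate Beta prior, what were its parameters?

Beta(23, 29)

A Beta(α, β) prior with s successes and f failures in binomial data gives a Beta(α+s, β+f) posterior.
So α = 40 − 17 = 23 and β = 32 − 3 = 29.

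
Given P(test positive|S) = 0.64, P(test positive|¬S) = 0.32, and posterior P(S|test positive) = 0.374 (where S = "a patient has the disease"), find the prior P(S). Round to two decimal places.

In odds form, posterior odds = prior odds × likelihood ratio, so prior odds = posterior odds ÷ LR.
Posterior odds = 0.374/(1−0.374) = 0.5974. LR = 0.64/0.32 = 2.0000.
Prior odds = 0.5974/2.0000 = 0.2987, so P(S) = 0.2987/(1+0.2987) ≈ 0.23.

P(S) = 0.23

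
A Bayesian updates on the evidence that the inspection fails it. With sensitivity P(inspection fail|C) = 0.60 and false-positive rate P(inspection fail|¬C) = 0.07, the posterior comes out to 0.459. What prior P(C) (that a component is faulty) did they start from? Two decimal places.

P(C) = 0.09

In odds form, posterior odds = prior odds × likelihood ratio, so prior odds = posterior odds ÷ LR.
Posterior odds = 0.459/(1−0.459) = 0.8484. LR = 0.60/0.07 = 8.5714.
Prior odds = 0.8484/8.5714 = 0.0990, so P(C) = 0.0990/(1+0.0990) ≈ 0.09.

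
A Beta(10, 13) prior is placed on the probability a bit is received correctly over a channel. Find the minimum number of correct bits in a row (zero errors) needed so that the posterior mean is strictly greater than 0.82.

After k correct bits and 0 errors the posterior is Beta(10+k, 13), with mean (10+k)/(10+13+k).
Set (10+k)/(23+k) > 0.82 and solve: k > (0.82·23 − 10)/(1 − 0.82) = 49.222.
The smallest integer exceeding 49.222 is 50, and checking k=50: (60)/(73) = 0.8219 > 0.82.

k = 50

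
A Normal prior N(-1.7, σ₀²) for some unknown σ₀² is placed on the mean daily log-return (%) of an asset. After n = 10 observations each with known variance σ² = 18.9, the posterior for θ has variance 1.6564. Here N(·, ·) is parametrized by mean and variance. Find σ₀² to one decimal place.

For the Normal–Normal model with known σ², precisions add: τ_n = τ₀ + n/σ².
So 1/σ₀² = 1/1.6564 − 10/18.9 = 0.603719 − 0.529101 = 0.074618.
Hence σ₀² = 1/0.074618 ≈ 13.4.

σ₀² = 13.4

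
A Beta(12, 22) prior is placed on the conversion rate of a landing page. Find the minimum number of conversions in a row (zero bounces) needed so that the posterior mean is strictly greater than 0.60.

After k conversions and 0 bounces the posterior is Beta(12+k, 22), with mean (12+k)/(12+22+k).
Set (12+k)/(34+k) > 0.60 and solve: k > (0.60·34 − 12)/(1 − 0.60) = 21.000.
The smallest integer exceeding 21.000 is 22.

k = 22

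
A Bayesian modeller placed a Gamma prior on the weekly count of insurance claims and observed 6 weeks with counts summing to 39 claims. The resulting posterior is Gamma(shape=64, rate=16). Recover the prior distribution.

Gamma–Poisson conjugacy: posterior shape = α + Σxᵢ, posterior rate = β + n.
So α = 64 − 39 = 25 and β = 16 − 6 = 10.

Gamma(shape=25, rate=10)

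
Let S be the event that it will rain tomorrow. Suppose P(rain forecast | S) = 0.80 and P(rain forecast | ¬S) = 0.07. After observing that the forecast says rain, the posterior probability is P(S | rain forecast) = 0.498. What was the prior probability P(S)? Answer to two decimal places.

P(S) = 0.08

In odds form, posterior odds = prior odds × likelihood ratio, so prior odds = posterior odds ÷ LR.
Posterior odds = 0.498/(1−0.498) = 0.9920. LR = 0.80/0.07 = 11.4286.
Prior odds = 0.9920/11.4286 = 0.0868, so P(S) = 0.0868/(1+0.0868) ≈ 0.08.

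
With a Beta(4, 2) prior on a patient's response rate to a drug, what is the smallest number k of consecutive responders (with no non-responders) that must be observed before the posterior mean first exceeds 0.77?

k = 3

After k responders and 0 non-responders the posterior is Beta(4+k, 2), with mean (4+k)/(4+2+k).
Set (4+k)/(6+k) > 0.77 and solve: k > (0.77·6 − 4)/(1 − 0.77) = 2.696.
The smallest integer exceeding 2.696 is 3, and checking k=3: (7)/(9) = 0.7778 > 0.77.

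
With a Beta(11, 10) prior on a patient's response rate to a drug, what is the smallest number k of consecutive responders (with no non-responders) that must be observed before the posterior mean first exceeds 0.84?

After k responders and 0 non-responders the posterior is Beta(11+k, 10), with mean (11+k)/(11+10+k).
Set (11+k)/(21+k) > 0.84 and solve: k > (0.84·21 − 11)/(1 − 0.84) = 41.500.
The smallest integer exceeding 41.500 is 42.

k = 42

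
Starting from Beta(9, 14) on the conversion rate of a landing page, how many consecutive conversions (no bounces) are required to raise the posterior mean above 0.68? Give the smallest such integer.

k = 21

After k conversions and 0 bounces the posterior is Beta(9+k, 14), with mean (9+k)/(9+14+k).
Set (9+k)/(23+k) > 0.68 and solve: k > (0.68·23 − 9)/(1 − 0.68) = 20.750.
The smallest integer exceeding 20.750 is 21.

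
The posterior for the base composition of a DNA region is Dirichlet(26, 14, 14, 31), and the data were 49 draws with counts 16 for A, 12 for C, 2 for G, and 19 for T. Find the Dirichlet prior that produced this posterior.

For a Dirichlet(α) prior with multinomial counts c, the posterior is Dirichlet(α + c) componentwise.
Subtract each count from the matching posterior parameter: 26−16=10, 14−12=2, 14−2=12, 31−19=12.

Dirichlet(10, 2, 12, 12)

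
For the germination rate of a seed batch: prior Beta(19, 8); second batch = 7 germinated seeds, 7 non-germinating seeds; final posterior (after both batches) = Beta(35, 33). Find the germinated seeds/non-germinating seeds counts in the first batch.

Sequential conjugate updates are equivalent to a single update on the pooled data, so total successes = posterior α − prior α and total failures = posterior β − prior β.
Total across both batches: 35−19=16 germinated seeds, 33−8=25 non-germinating seeds.
Subtract the second batch: 16−7=9 germinated seeds and 25−7=18 non-germinating seeds.

9 germinated seeds and 18 non-germinating seeds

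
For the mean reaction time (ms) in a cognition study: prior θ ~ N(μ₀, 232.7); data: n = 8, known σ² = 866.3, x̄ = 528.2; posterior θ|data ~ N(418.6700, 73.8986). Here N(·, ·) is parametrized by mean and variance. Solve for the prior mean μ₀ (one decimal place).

μ₀ = 183.3

With known observation variance, the Normal–Normal posterior has precision τ_n = τ₀ + n/σ² and mean μ_n = (τ₀μ₀ + (n/σ²)x̄)/τ_n.
Here τ₀ = 1/232.7 = 0.004297 and τ_data = 8/866.3 = 0.009235, so τ_n = 0.013532.
Rearranging for μ₀: μ₀ = (μ_n·τ_n − τ_data·x̄)/τ₀ = (418.6700·0.013532 − 0.009235·528.2) / 0.004297 = 0.787515/0.004297 ≈ 183.3.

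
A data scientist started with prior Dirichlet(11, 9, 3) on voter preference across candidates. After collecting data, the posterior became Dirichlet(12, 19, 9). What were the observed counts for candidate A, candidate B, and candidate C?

counts (1, 10, 6)

For a Dirichlet(α) prior with multinomial counts c, the posterior is Dirichlet(α + c) componentwise.
Counts are posterior − prior componentwise: 12−11=1, 19−9=10, 9−3=6.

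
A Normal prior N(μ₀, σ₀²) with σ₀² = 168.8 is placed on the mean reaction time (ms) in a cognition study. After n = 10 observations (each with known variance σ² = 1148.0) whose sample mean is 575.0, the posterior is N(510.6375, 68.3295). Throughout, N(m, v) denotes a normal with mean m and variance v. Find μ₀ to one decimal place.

μ₀ = 416.0

With known observation variance, the Normal–Normal posterior has precision τ_n = τ₀ + n/σ² and mean μ_n = (τ₀μ₀ + (n/σ²)x̄)/τ_n.
Here τ₀ = 1/168.8 = 0.005924 and τ_data = 10/1148.0 = 0.008711, so τ_n = 0.014635.
Rearranging for μ₀: μ₀ = (μ_n·τ_n − τ_data·x̄)/τ₀ = (510.6375·0.014635 − 0.008711·575.0) / 0.005924 = 2.464355/0.005924 ≈ 416.0.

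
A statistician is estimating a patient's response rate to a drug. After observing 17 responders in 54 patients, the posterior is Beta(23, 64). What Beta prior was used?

Under Beta–binomial conjugacy the posterior parameters are (a+s, b+f).
Subtract the data counts: 23−17=6, 64−37=27.

Beta(6, 27)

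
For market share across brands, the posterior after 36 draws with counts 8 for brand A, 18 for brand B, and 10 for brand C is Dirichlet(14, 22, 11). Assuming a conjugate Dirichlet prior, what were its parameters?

For a Dirichlet(α) prior with multinomial counts c, the posterior is Dirichlet(α + c) componentwise.
Subtract each count from the matching posterior parameter: 14−8=6, 22−18=4, 11−10=1.

Dirichlet(6, 4, 1)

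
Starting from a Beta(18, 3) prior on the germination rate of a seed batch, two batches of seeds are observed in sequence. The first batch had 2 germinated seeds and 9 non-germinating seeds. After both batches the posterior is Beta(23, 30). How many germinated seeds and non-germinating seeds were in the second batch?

3 germinated seeds and 18 non-germinating seeds

Because Beta–binomial updating is additive in the counts, the combined data contributed (α_post−α_prior, β_post−β_prior) successes and failures.
Total across both batches: 23−18=5 germinated seeds, 30−3=27 non-germinating seeds.
Subtract the first batch: 5−2=3 germinated seeds and 27−9=18 non-germinating seeds.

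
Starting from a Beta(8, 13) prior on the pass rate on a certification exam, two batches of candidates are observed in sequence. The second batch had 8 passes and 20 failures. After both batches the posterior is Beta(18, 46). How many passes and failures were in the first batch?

Because Beta–binomial updating is additive in the counts, the combined data contributed (α_post−α_prior, β_post−β_prior) successes and failures.
Total across both batches: 18−8=10 passes, 46−13=33 failures.
Subtract the second batch: 10−8=2 passes and 33−20=13 failures.

2 passes and 13 failures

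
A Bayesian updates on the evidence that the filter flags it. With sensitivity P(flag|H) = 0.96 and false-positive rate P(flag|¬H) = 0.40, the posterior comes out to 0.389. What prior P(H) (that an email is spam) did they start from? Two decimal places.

Bayes' rule in odds form gives O(H|E) = O(H)·[P(E|H)/P(E|¬H)], hence O(H) = O(H|E)/LR.
Posterior odds = 0.389/(1−0.389) = 0.6367. LR = 0.96/0.40 = 2.4000.
Prior odds = 0.6367/2.4000 = 0.2653, so P(H) = 0.2653/(1+0.2653) ≈ 0.21.

P(H) = 0.21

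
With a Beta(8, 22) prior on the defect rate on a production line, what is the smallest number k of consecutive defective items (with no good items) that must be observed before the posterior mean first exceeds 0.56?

After k defective items and 0 good items the posterior is Beta(8+k, 22), with mean (8+k)/(8+22+k).
Set (8+k)/(30+k) > 0.56 and solve: k > (0.56·30 − 8)/(1 − 0.56) = 20.000.
The smallest integer exceeding 20.000 is 21.

k = 21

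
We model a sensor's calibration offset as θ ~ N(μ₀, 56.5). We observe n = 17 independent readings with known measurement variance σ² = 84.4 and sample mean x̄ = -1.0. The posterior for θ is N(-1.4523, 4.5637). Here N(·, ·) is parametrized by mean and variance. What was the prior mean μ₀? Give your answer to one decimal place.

μ₀ = -6.6

The posterior mean is a precision-weighted average: μ_n = (τ₀μ₀ + τ_data·x̄)/(τ₀+τ_data), with τ₀=1/σ₀² and τ_data=n/σ².
Here τ₀ = 1/56.5 = 0.017699 and τ_data = 17/84.4 = 0.201422, so τ_n = 0.219121.
Rearranging for μ₀: μ₀ = (μ_n·τ_n − τ_data·x̄)/τ₀ = (-1.4523·0.219121 − 0.201422·-1.0) / 0.017699 = -0.116807/0.017699 ≈ -6.6.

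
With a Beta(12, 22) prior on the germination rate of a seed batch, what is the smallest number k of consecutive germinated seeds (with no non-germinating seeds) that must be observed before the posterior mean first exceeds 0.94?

k = 333

After k germinated seeds and 0 non-germinating seeds the posterior is Beta(12+k, 22), with mean (12+k)/(12+22+k).
Set (12+k)/(34+k) > 0.94 and solve: k > (0.94·34 − 12)/(1 − 0.94) = 332.667.
The smallest integer exceeding 332.667 is 333, and checking k=333: (345)/(367) = 0.9401 > 0.94.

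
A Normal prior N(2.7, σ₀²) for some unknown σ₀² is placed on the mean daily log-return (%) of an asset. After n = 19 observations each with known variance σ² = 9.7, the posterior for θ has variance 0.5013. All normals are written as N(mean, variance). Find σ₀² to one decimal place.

For the Normal–Normal model with known σ², precisions add: τ_n = τ₀ + n/σ².
So 1/σ₀² = 1/0.5013 − 19/9.7 = 1.994813 − 1.958763 = 0.036050.
Hence σ₀² = 1/0.036050 ≈ 27.7.

σ₀² = 27.7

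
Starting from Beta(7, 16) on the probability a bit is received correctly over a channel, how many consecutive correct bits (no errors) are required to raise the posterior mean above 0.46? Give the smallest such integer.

After k correct bits and 0 errors the posterior is Beta(7+k, 16), with mean (7+k)/(7+16+k).
Set (7+k)/(23+k) > 0.46 and solve: k > (0.46·23 − 7)/(1 − 0.46) = 6.630.
The smallest integer exceeding 6.630 is 7.

k = 7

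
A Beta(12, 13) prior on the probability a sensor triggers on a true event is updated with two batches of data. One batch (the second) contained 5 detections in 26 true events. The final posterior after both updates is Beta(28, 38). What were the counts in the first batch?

Because Beta–binomial updating is additive in the counts, the combined data contributed (α_post−α_prior, β_post−β_prior) successes and failures.
Total across both batches: 28−12=16 detections, 38−13=25 misses.
Subtract the second batch: 16−5=11 detections and 25−21=4 misses.

11 detections and 4 misses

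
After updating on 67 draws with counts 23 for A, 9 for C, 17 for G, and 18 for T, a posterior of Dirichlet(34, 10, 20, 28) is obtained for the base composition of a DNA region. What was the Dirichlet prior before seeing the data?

Dirichlet(11, 1, 3, 10)

For a Dirichlet(α) prior with multinomial counts c, the posterior is Dirichlet(α + c) componentwise.
Subtract each count from the matching posterior parameter: 34−23=11, 10−9=1, 20−17=3, 28−18=10.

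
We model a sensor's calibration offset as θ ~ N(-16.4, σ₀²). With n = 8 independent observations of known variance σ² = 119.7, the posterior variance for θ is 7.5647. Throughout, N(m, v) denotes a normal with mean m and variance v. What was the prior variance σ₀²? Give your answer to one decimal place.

σ₀² = 15.3

Posterior precision equals prior precision plus data precision: 1/σ_n² = 1/σ₀² + n/σ².
So 1/σ₀² = 1/7.5647 − 8/119.7 = 0.132193 − 0.066834 = 0.065359.
Hence σ₀² = 1/0.065359 ≈ 15.3.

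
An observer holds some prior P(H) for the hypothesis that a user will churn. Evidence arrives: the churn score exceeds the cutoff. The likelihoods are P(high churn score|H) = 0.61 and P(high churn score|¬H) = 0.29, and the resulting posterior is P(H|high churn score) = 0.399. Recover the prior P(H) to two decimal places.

Bayes' rule in odds form gives O(H|E) = O(H)·[P(E|H)/P(E|¬H)], hence O(H) = O(H|E)/LR.
Posterior odds = 0.399/(1−0.399) = 0.6639. LR = 0.61/0.29 = 2.1034.
Prior odds = 0.6639/2.1034 = 0.3156, so P(H) = 0.3156/(1+0.3156) ≈ 0.24.

P(H) = 0.24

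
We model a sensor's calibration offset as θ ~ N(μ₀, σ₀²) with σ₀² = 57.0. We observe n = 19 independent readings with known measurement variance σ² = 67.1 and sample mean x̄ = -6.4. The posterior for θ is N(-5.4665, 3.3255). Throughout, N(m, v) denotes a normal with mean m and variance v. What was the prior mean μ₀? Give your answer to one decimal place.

μ₀ = 9.6

The posterior mean is a precision-weighted average: μ_n = (τ₀μ₀ + τ_data·x̄)/(τ₀+τ_data), with τ₀=1/σ₀² and τ_data=n/σ².
Here τ₀ = 1/57.0 = 0.017544 and τ_data = 19/67.1 = 0.283159, so τ_n = 0.300703.
Rearranging for μ₀: μ₀ = (μ_n·τ_n − τ_data·x̄)/τ₀ = (-5.4665·0.300703 − 0.283159·-6.4) / 0.017544 = 0.168425/0.017544 ≈ 9.6.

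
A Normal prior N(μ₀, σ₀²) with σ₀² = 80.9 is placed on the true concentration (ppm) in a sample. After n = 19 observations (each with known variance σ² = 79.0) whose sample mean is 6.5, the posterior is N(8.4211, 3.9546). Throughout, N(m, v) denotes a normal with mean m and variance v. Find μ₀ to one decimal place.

μ₀ = 45.8

With known observation variance, the Normal–Normal posterior has precision τ_n = τ₀ + n/σ² and mean μ_n = (τ₀μ₀ + (n/σ²)x̄)/τ_n.
Here τ₀ = 1/80.9 = 0.012361 and τ_data = 19/79.0 = 0.240506, so τ_n = 0.252867.
Rearranging for μ₀: μ₀ = (μ_n·τ_n − τ_data·x̄)/τ₀ = (8.4211·0.252867 − 0.240506·6.5) / 0.012361 = 0.566129/0.012361 ≈ 45.8.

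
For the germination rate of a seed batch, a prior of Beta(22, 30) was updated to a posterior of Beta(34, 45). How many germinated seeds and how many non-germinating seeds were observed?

12 germinated seeds and 15 non-germinating seeds

Under Beta–binomial conjugacy the posterior parameters are (α+s, β+f).
Match parameters: s=34−22=12, f=45−30=15.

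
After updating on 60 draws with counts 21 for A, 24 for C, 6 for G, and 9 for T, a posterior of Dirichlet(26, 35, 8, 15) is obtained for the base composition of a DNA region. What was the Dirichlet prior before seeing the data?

Dirichlet(5, 11, 2, 6)

For a Dirichlet(α) prior with multinomial counts c, the posterior is Dirichlet(α + c) componentwise.
Subtract each count from the matching posterior parameter: 26−21=5, 35−24=11, 8−6=2, 15−9=6.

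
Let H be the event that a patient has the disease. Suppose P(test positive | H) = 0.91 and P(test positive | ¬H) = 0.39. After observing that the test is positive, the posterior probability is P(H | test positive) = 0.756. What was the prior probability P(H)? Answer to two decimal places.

In odds form, posterior odds = prior odds × likelihood ratio, so prior odds = posterior odds ÷ LR.
Posterior odds = 0.756/(1−0.756) = 3.0984. LR = 0.91/0.39 = 2.3333.
Prior odds = 3.0984/2.3333 = 1.3279, so P(H) = 1.3279/(1+1.3279) ≈ 0.57.

P(H) = 0.57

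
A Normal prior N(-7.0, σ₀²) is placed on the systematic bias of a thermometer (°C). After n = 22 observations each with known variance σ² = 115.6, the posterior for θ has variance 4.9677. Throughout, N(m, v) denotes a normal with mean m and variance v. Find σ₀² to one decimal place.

For the Normal–Normal model with known σ², precisions add: τ_n = τ₀ + n/σ².
So 1/σ₀² = 1/4.9677 − 22/115.6 = 0.201300 − 0.190311 = 0.010989.
Hence σ₀² = 1/0.010989 ≈ 91.0.

σ₀² = 91.0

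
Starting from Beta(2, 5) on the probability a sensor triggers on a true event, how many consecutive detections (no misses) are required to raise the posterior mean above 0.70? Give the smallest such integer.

After k detections and 0 misses the posterior is Beta(2+k, 5), with mean (2+k)/(2+5+k).
Set (2+k)/(7+k) > 0.70 and solve: k > (0.70·7 − 2)/(1 − 0.70) = 9.667.
The smallest integer exceeding 9.667 is 10, and checking k=10: (12)/(17) = 0.7059 > 0.70.

k = 10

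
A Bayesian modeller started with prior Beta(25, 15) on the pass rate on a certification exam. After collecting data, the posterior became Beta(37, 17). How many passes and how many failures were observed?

Under Beta–binomial conjugacy the posterior parameters are (α+s, β+f).
Match parameters: s=37−25=12, f=17−15=2.

12 passes and 2 failures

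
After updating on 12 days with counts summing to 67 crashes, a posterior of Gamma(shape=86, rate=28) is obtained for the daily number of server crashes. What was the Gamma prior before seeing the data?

A Gamma(α, β) prior (rate parametrization) on a Poisson rate with n observations summing to S gives posterior Gamma(α+S, β+n).
So α = 86 − 67 = 19 and β = 28 − 12 = 16.

Gamma(shape=19, rate=16)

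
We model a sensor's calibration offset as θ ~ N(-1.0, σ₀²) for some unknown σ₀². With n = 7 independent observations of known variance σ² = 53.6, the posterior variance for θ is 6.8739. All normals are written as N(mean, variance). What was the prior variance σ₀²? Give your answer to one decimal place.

σ₀² = 67.2

Posterior precision equals prior precision plus data precision: 1/σ_n² = 1/σ₀² + n/σ².
So 1/σ₀² = 1/6.8739 − 7/53.6 = 0.145478 − 0.130597 = 0.014881.
Hence σ₀² = 1/0.014881 ≈ 67.2.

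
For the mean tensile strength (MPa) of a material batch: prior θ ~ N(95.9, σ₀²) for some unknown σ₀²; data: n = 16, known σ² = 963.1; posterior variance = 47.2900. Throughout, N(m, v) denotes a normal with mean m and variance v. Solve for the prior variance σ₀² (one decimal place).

σ₀² = 220.6

Posterior precision equals prior precision plus data precision: 1/σ_n² = 1/σ₀² + n/σ².
So 1/σ₀² = 1/47.2900 − 16/963.1 = 0.021146 − 0.016613 = 0.004533.
Hence σ₀² = 1/0.004533 ≈ 220.6.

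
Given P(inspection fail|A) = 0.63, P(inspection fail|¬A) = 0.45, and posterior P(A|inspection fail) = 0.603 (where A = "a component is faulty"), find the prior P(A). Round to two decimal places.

In odds form, posterior odds = prior odds × likelihood ratio, so prior odds = posterior odds ÷ LR.
Posterior odds = 0.603/(1−0.603) = 1.5189. LR = 0.63/0.45 = 1.4000.
Prior odds = 1.5189/1.4000 = 1.0849, so P(A) = 1.0849/(1+1.0849) ≈ 0.52.

P(A) = 0.52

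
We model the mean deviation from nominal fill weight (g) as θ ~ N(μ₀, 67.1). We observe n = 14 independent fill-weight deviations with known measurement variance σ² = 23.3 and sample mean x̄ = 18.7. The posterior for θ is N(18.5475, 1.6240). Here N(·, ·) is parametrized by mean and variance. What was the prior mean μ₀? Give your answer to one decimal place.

μ₀ = 12.4

The posterior mean is a precision-weighted average: μ_n = (τ₀μ₀ + τ_data·x̄)/(τ₀+τ_data), with τ₀=1/σ₀² and τ_data=n/σ².
Here τ₀ = 1/67.1 = 0.014903 and τ_data = 14/23.3 = 0.600858, so τ_n = 0.615761.
Rearranging for μ₀: μ₀ = (μ_n·τ_n − τ_data·x̄)/τ₀ = (18.5475·0.615761 − 0.600858·18.7) / 0.014903 = 0.184783/0.014903 ≈ 12.4.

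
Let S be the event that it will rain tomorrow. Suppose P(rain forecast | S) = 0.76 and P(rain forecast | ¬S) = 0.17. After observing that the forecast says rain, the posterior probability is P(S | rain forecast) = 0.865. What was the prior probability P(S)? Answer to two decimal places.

In odds form, posterior odds = prior odds × likelihood ratio, so prior odds = posterior odds ÷ LR.
Posterior odds = 0.865/(1−0.865) = 6.4074. LR = 0.76/0.17 = 4.4706.
Prior odds = 6.4074/4.4706 = 1.4332, so P(S) = 1.4332/(1+1.4332) ≈ 0.59.

P(S) = 0.59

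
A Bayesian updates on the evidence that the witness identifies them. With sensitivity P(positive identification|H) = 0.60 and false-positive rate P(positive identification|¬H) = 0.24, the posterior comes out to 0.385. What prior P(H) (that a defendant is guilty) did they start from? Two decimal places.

In odds form, posterior odds = prior odds × likelihood ratio, so prior odds = posterior odds ÷ LR.
Posterior odds = 0.385/(1−0.385) = 0.6260. LR = 0.60/0.24 = 2.5000.
Prior odds = 0.6260/2.5000 = 0.2504, so P(H) = 0.2504/(1+0.2504) ≈ 0.20.

P(H) = 0.20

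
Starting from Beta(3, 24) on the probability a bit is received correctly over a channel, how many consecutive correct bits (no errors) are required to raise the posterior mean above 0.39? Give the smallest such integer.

k = 13

After k correct bits and 0 errors the posterior is Beta(3+k, 24), with mean (3+k)/(3+24+k).
Set (3+k)/(27+k) > 0.39 and solve: k > (0.39·27 − 3)/(1 − 0.39) = 12.344.
The smallest integer exceeding 12.344 is 13, and checking k=13: (16)/(40) = 0.4000 > 0.39.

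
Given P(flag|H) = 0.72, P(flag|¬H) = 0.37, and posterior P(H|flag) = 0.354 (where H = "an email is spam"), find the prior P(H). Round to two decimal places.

Bayes' rule in odds form gives O(H|E) = O(H)·[P(E|H)/P(E|¬H)], hence O(H) = O(H|E)/LR.
Posterior odds = 0.354/(1−0.354) = 0.5480. LR = 0.72/0.37 = 1.9459.
Prior odds = 0.5480/1.9459 = 0.2816, so P(H) = 0.2816/(1+0.2816) ≈ 0.22.

P(H) = 0.22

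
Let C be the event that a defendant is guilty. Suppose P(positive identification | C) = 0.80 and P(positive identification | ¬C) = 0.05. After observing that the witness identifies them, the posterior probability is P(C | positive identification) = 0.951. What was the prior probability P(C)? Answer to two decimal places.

Bayes' rule in odds form gives O(C|E) = O(C)·[P(E|C)/P(E|¬C)], hence O(C) = O(C|E)/LR.
Posterior odds = 0.951/(1−0.951) = 19.4082. LR = 0.80/0.05 = 16.0000.
Prior odds = 19.4082/16.0000 = 1.2130, so P(C) = 1.2130/(1+1.2130) ≈ 0.55.

P(C) = 0.55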